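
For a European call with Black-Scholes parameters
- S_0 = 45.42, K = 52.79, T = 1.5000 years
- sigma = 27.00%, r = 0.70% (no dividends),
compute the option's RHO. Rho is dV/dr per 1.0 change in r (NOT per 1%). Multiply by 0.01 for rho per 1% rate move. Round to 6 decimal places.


Answer: Rho = 21.796103

Derivation:
d1 = -0.2576326201; d2 = -0.5883137354
phi(d1) = 0.3859197562; exp(-qT) = 1.0000000000; exp(-rT) = 0.9895549326
N(d2) = 0.2781608639
Rho = K*T*exp(-rT)*N(d2) = 52.7900 * 1.5000 * 0.9895549326 * 0.2781608639 = 21.796103


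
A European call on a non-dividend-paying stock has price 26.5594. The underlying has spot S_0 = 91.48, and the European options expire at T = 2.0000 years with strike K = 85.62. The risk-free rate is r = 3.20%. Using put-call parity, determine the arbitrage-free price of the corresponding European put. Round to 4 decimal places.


Put-call parity: C - P = S_0 * exp(-qT) - K * exp(-rT).
S_0 * exp(-qT) = 91.4800 * 1.00000000 = 91.48000000
K * exp(-rT) = 85.6200 * 0.93800500 = 80.31198806
P = C - S*exp(-qT) + K*exp(-rT)
P = 26.5594 - 91.48000000 + 80.31198806 = 15.3914

Answer: Put price = 15.3914


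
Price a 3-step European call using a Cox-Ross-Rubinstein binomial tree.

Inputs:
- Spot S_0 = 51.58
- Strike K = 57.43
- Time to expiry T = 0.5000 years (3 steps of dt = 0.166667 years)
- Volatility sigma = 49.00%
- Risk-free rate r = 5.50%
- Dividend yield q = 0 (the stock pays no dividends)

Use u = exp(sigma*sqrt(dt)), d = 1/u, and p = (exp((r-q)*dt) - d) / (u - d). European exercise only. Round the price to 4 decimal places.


dt = T/N = 0.166667
u = exp(sigma*sqrt(dt)) = 1.221454; d = 1/u = 0.818697
p = (exp((r-q)*dt) - d) / (u - d) = 0.473020
Discount per step: exp(-r*dt) = 0.990875
Stock lattice S(k, i) with i counting down-moves:
  k=0: S(0,0) = 51.5800
  k=1: S(1,0) = 63.0026; S(1,1) = 42.2284
  k=2: S(2,0) = 76.9547; S(2,1) = 51.5800; S(2,2) = 34.5722
  k=3: S(3,0) = 93.9966; S(3,1) = 63.0026; S(3,2) = 42.2284; S(3,3) = 28.3042
Terminal payoffs V(N, i) = max(S_T - K, 0):
  V(3,0) = 36.566635; V(3,1) = 5.572579; V(3,2) = 0.000000; V(3,3) = 0.000000
Backward induction: V(k, i) = exp(-r*dt) * [p * V(k+1, i) + (1-p) * V(k+1, i+1)].
  V(2,0) = exp(-r*dt) * [p*36.566635 + (1-p)*5.572579] = 20.048766
  V(2,1) = exp(-r*dt) * [p*5.572579 + (1-p)*0.000000] = 2.611890
  V(2,2) = exp(-r*dt) * [p*0.000000 + (1-p)*0.000000] = 0.000000
  V(1,0) = exp(-r*dt) * [p*20.048766 + (1-p)*2.611890] = 10.760789
  V(1,1) = exp(-r*dt) * [p*2.611890 + (1-p)*0.000000] = 1.224203
  V(0,0) = exp(-r*dt) * [p*10.760789 + (1-p)*1.224203] = 5.682868

Answer: Price = V(0,0) = 5.6829


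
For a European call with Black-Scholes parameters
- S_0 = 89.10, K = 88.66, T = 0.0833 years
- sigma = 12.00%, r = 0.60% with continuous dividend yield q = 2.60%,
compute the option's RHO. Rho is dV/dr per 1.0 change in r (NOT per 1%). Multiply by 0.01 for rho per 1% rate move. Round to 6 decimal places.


d1 = 0.1121515093; d2 = 0.0775174221
phi(d1) = 0.3964412130; exp(-qT) = 0.9978365437; exp(-rT) = 0.9995003249
N(d2) = 0.5308940339
Rho = K*T*exp(-rT)*N(d2) = 88.6600 * 0.0833 * 0.9995003249 * 0.5308940339 = 3.918894

Answer: Rho = 3.918894


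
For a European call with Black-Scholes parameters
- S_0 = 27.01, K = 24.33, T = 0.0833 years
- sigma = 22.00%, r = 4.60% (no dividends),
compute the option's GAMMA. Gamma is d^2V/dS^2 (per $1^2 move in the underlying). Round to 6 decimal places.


d1 = 1.7378255684; d2 = 1.6743297417
phi(d1) = 0.0881286689; exp(-qT) = 1.0000000000; exp(-rT) = 0.9961755320
Gamma = exp(-qT) * phi(d1) / (S * sigma * sqrt(T)) = 1.0000000000 * 0.0881286689 / (27.0100 * 0.2200 * 0.2886173938) = 0.051386

Answer: Gamma = 0.051386


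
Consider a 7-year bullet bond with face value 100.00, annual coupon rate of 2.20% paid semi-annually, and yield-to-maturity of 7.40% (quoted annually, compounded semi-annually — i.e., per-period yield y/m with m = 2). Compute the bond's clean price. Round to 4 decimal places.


Answer: Price = 71.9838

Derivation:
Coupon per period c = face * coupon_rate / m = 1.100000
Periods per year m = 2; per-period yield y/m = 0.037000
Number of cashflows N = 14
Cashflows (t years, CF_t, discount factor 1/(1+y/m)^(m*t), PV):
  t = 0.5000: CF_t = 1.100000, DF = 0.964320, PV = 1.060752
  t = 1.0000: CF_t = 1.100000, DF = 0.929913, PV = 1.022905
  t = 1.5000: CF_t = 1.100000, DF = 0.896734, PV = 0.986408
  t = 2.0000: CF_t = 1.100000, DF = 0.864739, PV = 0.951213
  t = 2.5000: CF_t = 1.100000, DF = 0.833885, PV = 0.917274
  t = 3.0000: CF_t = 1.100000, DF = 0.804132, PV = 0.884545
  t = 3.5000: CF_t = 1.100000, DF = 0.775441, PV = 0.852985
  t = 4.0000: CF_t = 1.100000, DF = 0.747773, PV = 0.822551
  t = 4.5000: CF_t = 1.100000, DF = 0.721093, PV = 0.793202
  t = 5.0000: CF_t = 1.100000, DF = 0.695364, PV = 0.764901
  t = 5.5000: CF_t = 1.100000, DF = 0.670554, PV = 0.737609
  t = 6.0000: CF_t = 1.100000, DF = 0.646629, PV = 0.711291
  t = 6.5000: CF_t = 1.100000, DF = 0.623557, PV = 0.685913
  t = 7.0000: CF_t = 101.100000, DF = 0.601309, PV = 60.792299
Price P = sum_t PV_t = 71.983847


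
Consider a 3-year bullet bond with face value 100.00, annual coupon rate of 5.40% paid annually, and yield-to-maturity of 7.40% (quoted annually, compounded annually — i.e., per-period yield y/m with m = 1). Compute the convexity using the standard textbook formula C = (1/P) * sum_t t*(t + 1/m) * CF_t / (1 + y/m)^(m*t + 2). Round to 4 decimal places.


Coupon per period c = face * coupon_rate / m = 5.400000
Periods per year m = 1; per-period yield y/m = 0.074000
Number of cashflows N = 3
Cashflows (t years, CF_t, discount factor 1/(1+y/m)^(m*t), PV):
  t = 1.0000: CF_t = 5.400000, DF = 0.931099, PV = 5.027933
  t = 2.0000: CF_t = 5.400000, DF = 0.866945, PV = 4.681502
  t = 3.0000: CF_t = 105.400000, DF = 0.807211, PV = 85.080056
Price P = sum_t PV_t = 94.789491
Convexity numerator sum_t t*(t + 1/m) * CF_t / (1+y/m)^(m*t + 2):
  t = 1.0000: term = 8.717880
  t = 2.0000: term = 24.351621
  t = 3.0000: term = 885.116527
Convexity = (1/P) * sum = 918.186029 / 94.789491 = 9.686580

Answer: Convexity = 9.6866


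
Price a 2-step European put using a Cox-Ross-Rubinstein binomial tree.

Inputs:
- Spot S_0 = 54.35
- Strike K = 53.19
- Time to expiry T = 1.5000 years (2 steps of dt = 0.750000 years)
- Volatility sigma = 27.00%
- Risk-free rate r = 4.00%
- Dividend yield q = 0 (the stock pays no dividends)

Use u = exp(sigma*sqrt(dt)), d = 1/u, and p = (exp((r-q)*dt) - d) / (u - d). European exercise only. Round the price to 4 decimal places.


Answer: Price = V(0,0) = 4.3931

Derivation:
dt = T/N = 0.750000
u = exp(sigma*sqrt(dt)) = 1.263426; d = 1/u = 0.791499
p = (exp((r-q)*dt) - d) / (u - d) = 0.506340
Discount per step: exp(-r*dt) = 0.970446
Stock lattice S(k, i) with i counting down-moves:
  k=0: S(0,0) = 54.3500
  k=1: S(1,0) = 68.6672; S(1,1) = 43.0180
  k=2: S(2,0) = 86.7559; S(2,1) = 54.3500; S(2,2) = 34.0487
Terminal payoffs V(N, i) = max(K - S_T, 0):
  V(2,0) = 0.000000; V(2,1) = 0.000000; V(2,2) = 19.141333
Backward induction: V(k, i) = exp(-r*dt) * [p * V(k+1, i) + (1-p) * V(k+1, i+1)].
  V(1,0) = exp(-r*dt) * [p*0.000000 + (1-p)*0.000000] = 0.000000
  V(1,1) = exp(-r*dt) * [p*0.000000 + (1-p)*19.141333] = 9.170032
  V(0,0) = exp(-r*dt) * [p*0.000000 + (1-p)*9.170032] = 4.393084


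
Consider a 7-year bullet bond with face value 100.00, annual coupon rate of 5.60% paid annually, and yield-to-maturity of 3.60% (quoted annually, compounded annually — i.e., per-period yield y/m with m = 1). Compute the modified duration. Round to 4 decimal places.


Answer: Modified duration = 5.8347

Derivation:
Coupon per period c = face * coupon_rate / m = 5.600000
Periods per year m = 1; per-period yield y/m = 0.036000
Number of cashflows N = 7
Cashflows (t years, CF_t, discount factor 1/(1+y/m)^(m*t), PV):
  t = 1.0000: CF_t = 5.600000, DF = 0.965251, PV = 5.405405
  t = 2.0000: CF_t = 5.600000, DF = 0.931709, PV = 5.217573
  t = 3.0000: CF_t = 5.600000, DF = 0.899333, PV = 5.036267
  t = 4.0000: CF_t = 5.600000, DF = 0.868082, PV = 4.861262
  t = 5.0000: CF_t = 5.600000, DF = 0.837917, PV = 4.692338
  t = 6.0000: CF_t = 5.600000, DF = 0.808801, PV = 4.529283
  t = 7.0000: CF_t = 105.600000, DF = 0.780696, PV = 82.441452
Price P = sum_t PV_t = 112.183580
First compute Macaulay numerator sum_t t * PV_t:
  t * PV_t at t = 1.0000: 5.405405
  t * PV_t at t = 2.0000: 10.435146
  t * PV_t at t = 3.0000: 15.108802
  t * PV_t at t = 4.0000: 19.445047
  t * PV_t at t = 5.0000: 23.461688
  t * PV_t at t = 6.0000: 27.175700
  t * PV_t at t = 7.0000: 577.090162
Macaulay duration D = 678.121949 / 112.183580 = 6.044752
Modified duration = D / (1 + y/m) = 6.044752 / (1 + 0.036000) = 5.834703


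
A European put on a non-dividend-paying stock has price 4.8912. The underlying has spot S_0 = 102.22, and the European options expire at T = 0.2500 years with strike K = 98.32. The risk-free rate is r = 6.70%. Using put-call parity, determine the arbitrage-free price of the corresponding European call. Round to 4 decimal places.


Put-call parity: C - P = S_0 * exp(-qT) - K * exp(-rT).
S_0 * exp(-qT) = 102.2200 * 1.00000000 = 102.22000000
K * exp(-rT) = 98.3200 * 0.98338950 = 96.68685577
C = P + S*exp(-qT) - K*exp(-rT)
C = 4.8912 + 102.22000000 - 96.68685577 = 10.4243

Answer: Call price = 10.4243


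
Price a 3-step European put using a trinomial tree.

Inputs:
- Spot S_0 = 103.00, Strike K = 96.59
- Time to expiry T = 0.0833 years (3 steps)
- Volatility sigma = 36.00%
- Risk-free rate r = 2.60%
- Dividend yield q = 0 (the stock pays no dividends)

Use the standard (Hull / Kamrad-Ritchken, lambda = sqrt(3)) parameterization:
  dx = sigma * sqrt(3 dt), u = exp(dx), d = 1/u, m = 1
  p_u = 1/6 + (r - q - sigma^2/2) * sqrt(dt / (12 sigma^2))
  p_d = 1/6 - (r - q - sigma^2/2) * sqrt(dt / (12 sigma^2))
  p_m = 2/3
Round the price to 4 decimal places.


dt = T/N = 0.027767; dx = sigma*sqrt(3*dt) = 0.103902
u = exp(dx) = 1.109492; d = 1/u = 0.901313
p_u = 0.161482, p_m = 0.666667, p_d = 0.171851
Discount per step: exp(-r*dt) = 0.999278
Stock lattice S(k, j) with j the centered position index:
  k=0: S(0,+0) = 103.0000
  k=1: S(1,-1) = 92.8353; S(1,+0) = 103.0000; S(1,+1) = 114.2777
  k=2: S(2,-2) = 83.6737; S(2,-1) = 92.8353; S(2,+0) = 103.0000; S(2,+1) = 114.2777; S(2,+2) = 126.7902
  k=3: S(3,-3) = 75.4162; S(3,-2) = 83.6737; S(3,-1) = 92.8353; S(3,+0) = 103.0000; S(3,+1) = 114.2777; S(3,+2) = 126.7902; S(3,+3) = 140.6727
Terminal payoffs V(N, j) = max(K - S_T, 0):
  V(3,-3) = 21.173793; V(3,-2) = 12.916321; V(3,-1) = 3.754721; V(3,+0) = 0.000000; V(3,+1) = 0.000000; V(3,+2) = 0.000000; V(3,+3) = 0.000000
Backward induction: V(k, j) = exp(-r*dt) * [p_u * V(k+1, j+1) + p_m * V(k+1, j) + p_d * V(k+1, j-1)]
  V(2,-2) = exp(-r*dt) * [p_u*3.754721 + p_m*12.916321 + p_d*21.173793] = 12.846663
  V(2,-1) = exp(-r*dt) * [p_u*0.000000 + p_m*3.754721 + p_d*12.916321] = 4.719423
  V(2,+0) = exp(-r*dt) * [p_u*0.000000 + p_m*0.000000 + p_d*3.754721] = 0.644787
  V(2,+1) = exp(-r*dt) * [p_u*0.000000 + p_m*0.000000 + p_d*0.000000] = 0.000000
  V(2,+2) = exp(-r*dt) * [p_u*0.000000 + p_m*0.000000 + p_d*0.000000] = 0.000000
  V(1,-1) = exp(-r*dt) * [p_u*0.644787 + p_m*4.719423 + p_d*12.846663] = 5.454178
  V(1,+0) = exp(-r*dt) * [p_u*0.000000 + p_m*0.644787 + p_d*4.719423] = 1.240001
  V(1,+1) = exp(-r*dt) * [p_u*0.000000 + p_m*0.000000 + p_d*0.644787] = 0.110727
  V(0,+0) = exp(-r*dt) * [p_u*0.110727 + p_m*1.240001 + p_d*5.454178] = 1.780568

Answer: Price = V(0,0) = 1.7806


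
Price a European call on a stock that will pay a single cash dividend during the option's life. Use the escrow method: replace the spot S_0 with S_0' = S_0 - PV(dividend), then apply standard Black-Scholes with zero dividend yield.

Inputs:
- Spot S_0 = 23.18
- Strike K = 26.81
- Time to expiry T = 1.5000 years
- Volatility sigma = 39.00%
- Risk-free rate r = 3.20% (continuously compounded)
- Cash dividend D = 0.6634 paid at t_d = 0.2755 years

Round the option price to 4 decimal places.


Answer: Price = 3.1762

Derivation:
PV(D) = D * exp(-r * t_d) = 0.6634 * 0.99122275 = 0.65757717
S_0' = S_0 - PV(D) = 23.1800 - 0.65757717 = 22.52242283
d1 = (ln(S_0'/K) + (r + sigma^2/2)*T) / (sigma*sqrt(T)) = -0.02551776
d2 = d1 - sigma*sqrt(T) = -0.50316826
exp(-rT) = 0.95313379
N(d1) = 0.48982099; N(d2) = 0.30742299
C = S_0' * N(d1) - K * exp(-rT) * N(d2) = 22.52242283 * 0.48982099 - 26.8100 * 0.95313379 * 0.30742299 = 3.1762


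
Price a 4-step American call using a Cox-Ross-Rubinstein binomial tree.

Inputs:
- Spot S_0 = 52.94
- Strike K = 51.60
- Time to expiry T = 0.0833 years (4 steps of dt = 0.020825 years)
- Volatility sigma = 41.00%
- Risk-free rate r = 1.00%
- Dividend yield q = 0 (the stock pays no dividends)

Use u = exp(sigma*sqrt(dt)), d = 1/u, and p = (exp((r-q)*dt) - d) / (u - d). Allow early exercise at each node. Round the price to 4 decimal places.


dt = T/N = 0.020825
u = exp(sigma*sqrt(dt)) = 1.060952; d = 1/u = 0.942550
p = (exp((r-q)*dt) - d) / (u - d) = 0.486972
Discount per step: exp(-r*dt) = 0.999792
Stock lattice S(k, i) with i counting down-moves:
  k=0: S(0,0) = 52.9400
  k=1: S(1,0) = 56.1668; S(1,1) = 49.8986
  k=2: S(2,0) = 59.5903; S(2,1) = 52.9400; S(2,2) = 47.0319
  k=3: S(3,0) = 63.2224; S(3,1) = 56.1668; S(3,2) = 49.8986; S(3,3) = 44.3299
  k=4: S(4,0) = 67.0759; S(4,1) = 59.5903; S(4,2) = 52.9400; S(4,3) = 47.0319; S(4,4) = 41.7831
Terminal payoffs V(N, i) = max(S_T - K, 0):
  V(4,0) = 15.475943; V(4,1) = 7.990271; V(4,2) = 1.340000; V(4,3) = 0.000000; V(4,4) = 0.000000
Backward induction: V(k, i) = exp(-r*dt) * [p * V(k+1, i) + (1-p) * V(k+1, i+1)]; then take max(V_cont, immediate exercise) for American.
  V(3,0) = exp(-r*dt) * [p*15.475943 + (1-p)*7.990271] = 11.633159; exercise = 11.622414; V(3,0) = max -> 11.633159
  V(3,1) = exp(-r*dt) * [p*7.990271 + (1-p)*1.340000] = 4.577541; exercise = 4.566796; V(3,1) = max -> 4.577541
  V(3,2) = exp(-r*dt) * [p*1.340000 + (1-p)*0.000000] = 0.652406; exercise = 0.000000; V(3,2) = max -> 0.652406
  V(3,3) = exp(-r*dt) * [p*0.000000 + (1-p)*0.000000] = 0.000000; exercise = 0.000000; V(3,3) = max -> 0.000000
  V(2,0) = exp(-r*dt) * [p*11.633159 + (1-p)*4.577541] = 8.011758; exercise = 7.990271; V(2,0) = max -> 8.011758
  V(2,1) = exp(-r*dt) * [p*4.577541 + (1-p)*0.652406] = 2.563302; exercise = 1.340000; V(2,1) = max -> 2.563302
  V(2,2) = exp(-r*dt) * [p*0.652406 + (1-p)*0.000000] = 0.317637; exercise = 0.000000; V(2,2) = max -> 0.317637
  V(1,0) = exp(-r*dt) * [p*8.011758 + (1-p)*2.563302] = 5.215460; exercise = 4.566796; V(1,0) = max -> 5.215460
  V(1,1) = exp(-r*dt) * [p*2.563302 + (1-p)*0.317637] = 1.410918; exercise = 0.000000; V(1,1) = max -> 1.410918
  V(0,0) = exp(-r*dt) * [p*5.215460 + (1-p)*1.410918] = 3.262943; exercise = 1.340000; V(0,0) = max -> 3.262943

Answer: Price = V(0,0) = 3.2629


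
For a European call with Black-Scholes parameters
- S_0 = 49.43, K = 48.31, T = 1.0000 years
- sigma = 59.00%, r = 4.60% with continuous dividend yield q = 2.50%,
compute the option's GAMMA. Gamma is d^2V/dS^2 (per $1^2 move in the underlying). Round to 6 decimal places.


d1 = 0.3694388962; d2 = -0.2205611038
phi(d1) = 0.3726256129; exp(-qT) = 0.9753099120; exp(-rT) = 0.9550419622
Gamma = exp(-qT) * phi(d1) / (S * sigma * sqrt(T)) = 0.9753099120 * 0.3726256129 / (49.4300 * 0.5900 * 1.0000000000) = 0.012462

Answer: Gamma = 0.012462


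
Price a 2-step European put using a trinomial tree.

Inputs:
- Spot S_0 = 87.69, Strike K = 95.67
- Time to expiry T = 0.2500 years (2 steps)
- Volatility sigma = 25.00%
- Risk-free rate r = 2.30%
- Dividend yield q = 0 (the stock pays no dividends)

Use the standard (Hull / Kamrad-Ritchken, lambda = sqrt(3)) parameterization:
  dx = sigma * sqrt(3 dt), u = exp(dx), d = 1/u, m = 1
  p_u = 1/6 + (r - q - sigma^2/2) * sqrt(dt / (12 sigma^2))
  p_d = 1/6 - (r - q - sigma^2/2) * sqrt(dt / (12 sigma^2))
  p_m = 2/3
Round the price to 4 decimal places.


Answer: Price = V(0,0) = 9.4658

Derivation:
dt = T/N = 0.125000; dx = sigma*sqrt(3*dt) = 0.153093
u = exp(dx) = 1.165433; d = 1/u = 0.858050
p_u = 0.163299, p_m = 0.666667, p_d = 0.170035
Discount per step: exp(-r*dt) = 0.997129
Stock lattice S(k, j) with j the centered position index:
  k=0: S(0,+0) = 87.6900
  k=1: S(1,-1) = 75.2424; S(1,+0) = 87.6900; S(1,+1) = 102.1969
  k=2: S(2,-2) = 64.5617; S(2,-1) = 75.2424; S(2,+0) = 87.6900; S(2,+1) = 102.1969; S(2,+2) = 119.1036
Terminal payoffs V(N, j) = max(K - S_T, 0):
  V(2,-2) = 31.108281; V(2,-1) = 20.427611; V(2,+0) = 7.980000; V(2,+1) = 0.000000; V(2,+2) = 0.000000
Backward induction: V(k, j) = exp(-r*dt) * [p_u * V(k+1, j+1) + p_m * V(k+1, j) + p_d * V(k+1, j-1)]
  V(1,-1) = exp(-r*dt) * [p_u*7.980000 + p_m*20.427611 + p_d*31.108281] = 20.152995
  V(1,+0) = exp(-r*dt) * [p_u*0.000000 + p_m*7.980000 + p_d*20.427611] = 8.768158
  V(1,+1) = exp(-r*dt) * [p_u*0.000000 + p_m*0.000000 + p_d*7.980000] = 1.352982
  V(0,+0) = exp(-r*dt) * [p_u*1.352982 + p_m*8.768158 + p_d*20.152995] = 9.465834


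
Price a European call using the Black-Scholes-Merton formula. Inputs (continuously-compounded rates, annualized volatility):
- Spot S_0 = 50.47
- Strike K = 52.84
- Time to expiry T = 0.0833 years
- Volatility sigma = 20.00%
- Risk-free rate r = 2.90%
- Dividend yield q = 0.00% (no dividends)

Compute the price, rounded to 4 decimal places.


d1 = (ln(S/K) + (r - q + 0.5*sigma^2) * T) / (sigma * sqrt(T)) = -0.72427512
d2 = d1 - sigma * sqrt(T) = -0.78199860
exp(-rT) = 0.99758722; exp(-qT) = 1.00000000
C = S_0 * exp(-qT) * N(d1) - K * exp(-rT) * N(d2)
N(d1) = 0.23444843; N(d2) = 0.21710770
C = 50.4700 * 1.00000000 * 0.23444843 - 52.8400 * 0.99758722 * 0.21710770 = 0.3883

Answer: Price = 0.3883


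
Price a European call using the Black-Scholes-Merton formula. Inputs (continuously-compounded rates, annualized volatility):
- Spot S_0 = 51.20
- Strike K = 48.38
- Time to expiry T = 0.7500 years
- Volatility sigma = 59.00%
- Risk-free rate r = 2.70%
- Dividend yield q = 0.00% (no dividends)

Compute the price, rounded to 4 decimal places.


d1 = (ln(S/K) + (r - q + 0.5*sigma^2) * T) / (sigma * sqrt(T)) = 0.40598591
d2 = d1 - sigma * sqrt(T) = -0.10496908
exp(-rT) = 0.97995365; exp(-qT) = 1.00000000
C = S_0 * exp(-qT) * N(d1) - K * exp(-rT) * N(d2)
N(d1) = 0.65762352; N(d2) = 0.45820017
C = 51.2000 * 1.00000000 * 0.65762352 - 48.3800 * 0.97995365 * 0.45820017 = 11.9470

Answer: Price = 11.9470


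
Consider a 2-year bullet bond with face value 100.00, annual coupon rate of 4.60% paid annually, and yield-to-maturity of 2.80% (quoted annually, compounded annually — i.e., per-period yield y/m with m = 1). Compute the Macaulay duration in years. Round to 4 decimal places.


Coupon per period c = face * coupon_rate / m = 4.600000
Periods per year m = 1; per-period yield y/m = 0.028000
Number of cashflows N = 2
Cashflows (t years, CF_t, discount factor 1/(1+y/m)^(m*t), PV):
  t = 1.0000: CF_t = 4.600000, DF = 0.972763, PV = 4.474708
  t = 2.0000: CF_t = 104.600000, DF = 0.946267, PV = 98.979545
Price P = sum_t PV_t = 103.454254
Macaulay numerator sum_t t * PV_t:
  t * PV_t at t = 1.0000: 4.474708
  t * PV_t at t = 2.0000: 197.959091
Macaulay duration D = (sum_t t * PV_t) / P = 202.433799 / 103.454254 = 1.956747

Answer: Macaulay duration = 1.9567 years


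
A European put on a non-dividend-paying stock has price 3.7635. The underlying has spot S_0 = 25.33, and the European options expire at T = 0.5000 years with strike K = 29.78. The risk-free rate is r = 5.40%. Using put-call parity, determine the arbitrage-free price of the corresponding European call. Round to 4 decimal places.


Put-call parity: C - P = S_0 * exp(-qT) - K * exp(-rT).
S_0 * exp(-qT) = 25.3300 * 1.00000000 = 25.33000000
K * exp(-rT) = 29.7800 * 0.97336124 = 28.98669777
C = P + S*exp(-qT) - K*exp(-rT)
C = 3.7635 + 25.33000000 - 28.98669777 = 0.1068

Answer: Call price = 0.1068


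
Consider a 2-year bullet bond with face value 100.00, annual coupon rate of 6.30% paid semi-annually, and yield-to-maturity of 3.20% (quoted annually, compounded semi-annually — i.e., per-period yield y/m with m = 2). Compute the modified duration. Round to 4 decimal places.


Coupon per period c = face * coupon_rate / m = 3.150000
Periods per year m = 2; per-period yield y/m = 0.016000
Number of cashflows N = 4
Cashflows (t years, CF_t, discount factor 1/(1+y/m)^(m*t), PV):
  t = 0.5000: CF_t = 3.150000, DF = 0.984252, PV = 3.100394
  t = 1.0000: CF_t = 3.150000, DF = 0.968752, PV = 3.051569
  t = 1.5000: CF_t = 3.150000, DF = 0.953496, PV = 3.003512
  t = 2.0000: CF_t = 103.150000, DF = 0.938480, PV = 96.804245
Price P = sum_t PV_t = 105.959719
First compute Macaulay numerator sum_t t * PV_t:
  t * PV_t at t = 0.5000: 1.550197
  t * PV_t at t = 1.0000: 3.051569
  t * PV_t at t = 1.5000: 4.505269
  t * PV_t at t = 2.0000: 193.608489
Macaulay duration D = 202.715523 / 105.959719 = 1.913138
Modified duration = D / (1 + y/m) = 1.913138 / (1 + 0.016000) = 1.883009

Answer: Modified duration = 1.8830


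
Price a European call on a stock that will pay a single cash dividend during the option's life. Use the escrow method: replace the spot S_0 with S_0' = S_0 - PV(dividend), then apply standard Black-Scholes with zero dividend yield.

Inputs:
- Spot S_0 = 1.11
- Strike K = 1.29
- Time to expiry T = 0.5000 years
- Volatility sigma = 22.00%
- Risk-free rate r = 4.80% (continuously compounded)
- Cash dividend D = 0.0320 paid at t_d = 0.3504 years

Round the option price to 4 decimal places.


Answer: Price = 0.0152

Derivation:
PV(D) = D * exp(-r * t_d) = 0.0320 * 0.98332145 = 0.03146629
S_0' = S_0 - PV(D) = 1.1100 - 0.03146629 = 1.07853371
d1 = (ln(S_0'/K) + (r + sigma^2/2)*T) / (sigma*sqrt(T)) = -0.91885166
d2 = d1 - sigma*sqrt(T) = -1.07441515
exp(-rT) = 0.97628571
N(d1) = 0.17908658; N(d2) = 0.14131833
C = S_0' * N(d1) - K * exp(-rT) * N(d2) = 1.07853371 * 0.17908658 - 1.2900 * 0.97628571 * 0.14131833 = 0.0152


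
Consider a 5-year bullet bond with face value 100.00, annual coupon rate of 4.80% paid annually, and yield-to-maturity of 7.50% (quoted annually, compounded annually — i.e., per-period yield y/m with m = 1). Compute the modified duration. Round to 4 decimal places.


Answer: Modified duration = 4.2163

Derivation:
Coupon per period c = face * coupon_rate / m = 4.800000
Periods per year m = 1; per-period yield y/m = 0.075000
Number of cashflows N = 5
Cashflows (t years, CF_t, discount factor 1/(1+y/m)^(m*t), PV):
  t = 1.0000: CF_t = 4.800000, DF = 0.930233, PV = 4.465116
  t = 2.0000: CF_t = 4.800000, DF = 0.865333, PV = 4.153597
  t = 3.0000: CF_t = 4.800000, DF = 0.804961, PV = 3.863811
  t = 4.0000: CF_t = 4.800000, DF = 0.748801, PV = 3.594243
  t = 5.0000: CF_t = 104.800000, DF = 0.696559, PV = 72.999345
Price P = sum_t PV_t = 89.076111
First compute Macaulay numerator sum_t t * PV_t:
  t * PV_t at t = 1.0000: 4.465116
  t * PV_t at t = 2.0000: 8.307193
  t * PV_t at t = 3.0000: 11.591432
  t * PV_t at t = 4.0000: 14.376970
  t * PV_t at t = 5.0000: 364.996723
Macaulay duration D = 403.737435 / 89.076111 = 4.532500
Modified duration = D / (1 + y/m) = 4.532500 / (1 + 0.075000) = 4.216279


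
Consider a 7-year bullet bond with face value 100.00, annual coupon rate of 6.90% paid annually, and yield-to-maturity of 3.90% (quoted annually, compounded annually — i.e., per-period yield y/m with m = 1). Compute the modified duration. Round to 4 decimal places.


Coupon per period c = face * coupon_rate / m = 6.900000
Periods per year m = 1; per-period yield y/m = 0.039000
Number of cashflows N = 7
Cashflows (t years, CF_t, discount factor 1/(1+y/m)^(m*t), PV):
  t = 1.0000: CF_t = 6.900000, DF = 0.962464, PV = 6.641001
  t = 2.0000: CF_t = 6.900000, DF = 0.926337, PV = 6.391724
  t = 3.0000: CF_t = 6.900000, DF = 0.891566, PV = 6.151803
  t = 4.0000: CF_t = 6.900000, DF = 0.858100, PV = 5.920889
  t = 5.0000: CF_t = 6.900000, DF = 0.825890, PV = 5.698642
  t = 6.0000: CF_t = 6.900000, DF = 0.794889, PV = 5.484737
  t = 7.0000: CF_t = 106.900000, DF = 0.765052, PV = 81.784099
Price P = sum_t PV_t = 118.072894
First compute Macaulay numerator sum_t t * PV_t:
  t * PV_t at t = 1.0000: 6.641001
  t * PV_t at t = 2.0000: 12.783447
  t * PV_t at t = 3.0000: 18.455410
  t * PV_t at t = 4.0000: 23.683555
  t * PV_t at t = 5.0000: 28.493209
  t * PV_t at t = 6.0000: 32.908422
  t * PV_t at t = 7.0000: 572.488691
Macaulay duration D = 695.453735 / 118.072894 = 5.890037
Modified duration = D / (1 + y/m) = 5.890037 / (1 + 0.039000) = 5.668948

Answer: Modified duration = 5.6689


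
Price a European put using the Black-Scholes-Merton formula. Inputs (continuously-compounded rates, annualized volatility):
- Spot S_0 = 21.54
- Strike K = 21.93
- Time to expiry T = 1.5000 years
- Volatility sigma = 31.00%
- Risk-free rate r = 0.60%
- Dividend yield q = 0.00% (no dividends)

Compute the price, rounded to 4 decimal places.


d1 = (ln(S/K) + (r - q + 0.5*sigma^2) * T) / (sigma * sqrt(T)) = 0.16627850
d2 = d1 - sigma * sqrt(T) = -0.21339241
exp(-rT) = 0.99104038; exp(-qT) = 1.00000000
P = K * exp(-rT) * N(-d2) - S_0 * exp(-qT) * N(-d1)
N(-d1) = 0.43396889; N(-d2) = 0.58448955
P = 21.9300 * 0.99104038 * 0.58448955 - 21.5400 * 1.00000000 * 0.43396889 = 3.3553

Answer: Price = 3.3553


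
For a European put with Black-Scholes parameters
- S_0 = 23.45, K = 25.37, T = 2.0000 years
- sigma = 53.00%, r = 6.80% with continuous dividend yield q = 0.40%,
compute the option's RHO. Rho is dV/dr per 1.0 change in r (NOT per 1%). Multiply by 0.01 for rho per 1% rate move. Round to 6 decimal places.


Answer: Rho = -27.517694

Derivation:
d1 = 0.4405450306; d2 = -0.3089881574
phi(d1) = 0.3620479942; exp(-qT) = 0.9920319148; exp(-rT) = 0.8728426325
N(-d2) = 0.6213347323
Rho = -K*T*exp(-rT)*N(-d2) = -25.3700 * 2.0000 * 0.8728426325 * 0.6213347323 = -27.517694


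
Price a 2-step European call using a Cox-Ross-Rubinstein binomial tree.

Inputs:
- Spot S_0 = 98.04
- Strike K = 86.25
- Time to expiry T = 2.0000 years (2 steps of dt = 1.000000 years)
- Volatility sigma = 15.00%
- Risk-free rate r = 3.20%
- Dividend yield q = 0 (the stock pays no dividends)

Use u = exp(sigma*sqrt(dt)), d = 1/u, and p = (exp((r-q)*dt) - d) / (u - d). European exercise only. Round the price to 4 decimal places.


dt = T/N = 1.000000
u = exp(sigma*sqrt(dt)) = 1.161834; d = 1/u = 0.860708
p = (exp((r-q)*dt) - d) / (u - d) = 0.570556
Discount per step: exp(-r*dt) = 0.968507
Stock lattice S(k, i) with i counting down-moves:
  k=0: S(0,0) = 98.0400
  k=1: S(1,0) = 113.9062; S(1,1) = 84.3838
  k=2: S(2,0) = 132.3402; S(2,1) = 98.0400; S(2,2) = 72.6298
Terminal payoffs V(N, i) = max(S_T - K, 0):
  V(2,0) = 46.090157; V(2,1) = 11.790000; V(2,2) = 0.000000
Backward induction: V(k, i) = exp(-r*dt) * [p * V(k+1, i) + (1-p) * V(k+1, i+1)].
  V(1,0) = exp(-r*dt) * [p*46.090157 + (1-p)*11.790000] = 30.372536
  V(1,1) = exp(-r*dt) * [p*11.790000 + (1-p)*0.000000] = 6.515009
  V(0,0) = exp(-r*dt) * [p*30.372536 + (1-p)*6.515009] = 19.493204

Answer: Price = V(0,0) = 19.4932


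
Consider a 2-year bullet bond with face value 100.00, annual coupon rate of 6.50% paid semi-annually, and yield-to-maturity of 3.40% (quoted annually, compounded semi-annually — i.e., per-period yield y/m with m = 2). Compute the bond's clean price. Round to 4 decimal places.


Answer: Price = 105.9452

Derivation:
Coupon per period c = face * coupon_rate / m = 3.250000
Periods per year m = 2; per-period yield y/m = 0.017000
Number of cashflows N = 4
Cashflows (t years, CF_t, discount factor 1/(1+y/m)^(m*t), PV):
  t = 0.5000: CF_t = 3.250000, DF = 0.983284, PV = 3.195674
  t = 1.0000: CF_t = 3.250000, DF = 0.966848, PV = 3.142255
  t = 1.5000: CF_t = 3.250000, DF = 0.950686, PV = 3.089730
  t = 2.0000: CF_t = 103.250000, DF = 0.934795, PV = 96.517541
Price P = sum_t PV_t = 105.945200


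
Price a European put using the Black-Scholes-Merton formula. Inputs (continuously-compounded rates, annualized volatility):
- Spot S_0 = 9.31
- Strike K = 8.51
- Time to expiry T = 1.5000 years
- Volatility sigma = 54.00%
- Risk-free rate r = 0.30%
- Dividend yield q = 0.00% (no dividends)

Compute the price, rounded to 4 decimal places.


d1 = (ln(S/K) + (r - q + 0.5*sigma^2) * T) / (sigma * sqrt(T)) = 0.47333690
d2 = d1 - sigma * sqrt(T) = -0.18802533
exp(-rT) = 0.99551011; exp(-qT) = 1.00000000
P = K * exp(-rT) * N(-d2) - S_0 * exp(-qT) * N(-d1)
N(-d1) = 0.31798642; N(-d2) = 0.57457160
P = 8.5100 * 0.99551011 * 0.57457160 - 9.3100 * 1.00000000 * 0.31798642 = 1.9072

Answer: Price = 1.9072


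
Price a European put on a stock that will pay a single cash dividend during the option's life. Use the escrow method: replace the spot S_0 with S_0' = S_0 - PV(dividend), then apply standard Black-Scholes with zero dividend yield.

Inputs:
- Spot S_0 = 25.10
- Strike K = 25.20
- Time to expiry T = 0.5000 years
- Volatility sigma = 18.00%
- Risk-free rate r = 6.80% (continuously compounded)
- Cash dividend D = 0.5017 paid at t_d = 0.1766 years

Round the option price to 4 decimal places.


PV(D) = D * exp(-r * t_d) = 0.5017 * 0.98806302 = 0.49571122
S_0' = S_0 - PV(D) = 25.1000 - 0.49571122 = 24.60428878
d1 = (ln(S_0'/K) + (r + sigma^2/2)*T) / (sigma*sqrt(T)) = 0.14281022
d2 = d1 - sigma*sqrt(T) = 0.01553100
exp(-rT) = 0.96657150
N(-d1) = 0.44322003; N(-d2) = 0.49380428
P = K * exp(-rT) * N(-d2) - S_0' * N(-d1) = 25.2000 * 0.96657150 * 0.49380428 - 24.60428878 * 0.44322003 = 1.1228

Answer: Price = 1.1228


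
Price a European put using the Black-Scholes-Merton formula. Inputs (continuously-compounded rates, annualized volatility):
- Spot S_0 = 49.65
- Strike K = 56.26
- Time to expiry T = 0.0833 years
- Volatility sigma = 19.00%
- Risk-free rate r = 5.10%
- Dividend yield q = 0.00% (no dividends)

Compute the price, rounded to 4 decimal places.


Answer: Price = 6.3856

Derivation:
d1 = (ln(S/K) + (r - q + 0.5*sigma^2) * T) / (sigma * sqrt(T)) = -2.17431451
d2 = d1 - sigma * sqrt(T) = -2.22915181
exp(-rT) = 0.99576071; exp(-qT) = 1.00000000
P = K * exp(-rT) * N(-d2) - S_0 * exp(-qT) * N(-d1)
N(-d1) = 0.98515924; N(-d2) = 0.98709810
P = 56.2600 * 0.99576071 * 0.98709810 - 49.6500 * 1.00000000 * 0.98515924 = 6.3856


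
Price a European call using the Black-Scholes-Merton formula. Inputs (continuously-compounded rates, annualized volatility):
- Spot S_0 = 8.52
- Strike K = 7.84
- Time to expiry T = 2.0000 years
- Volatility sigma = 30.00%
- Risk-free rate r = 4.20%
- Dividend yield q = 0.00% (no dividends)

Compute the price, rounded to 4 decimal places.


d1 = (ln(S/K) + (r - q + 0.5*sigma^2) * T) / (sigma * sqrt(T)) = 0.60617320
d2 = d1 - sigma * sqrt(T) = 0.18190913
exp(-rT) = 0.91943126; exp(-qT) = 1.00000000
C = S_0 * exp(-qT) * N(d1) - K * exp(-rT) * N(d2)
N(d1) = 0.72780013; N(d2) = 0.57217298
C = 8.5200 * 1.00000000 * 0.72780013 - 7.8400 * 0.91943126 * 0.57217298 = 2.0764

Answer: Price = 2.0764


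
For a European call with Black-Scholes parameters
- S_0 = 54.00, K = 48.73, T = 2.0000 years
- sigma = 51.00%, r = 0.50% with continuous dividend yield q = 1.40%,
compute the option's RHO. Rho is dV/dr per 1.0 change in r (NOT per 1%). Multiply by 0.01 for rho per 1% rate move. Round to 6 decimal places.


d1 = 0.4780446551; d2 = -0.2432042617
phi(d1) = 0.3558656954; exp(-qT) = 0.9723883668; exp(-rT) = 0.9900498337
N(d2) = 0.4039235828
Rho = K*T*exp(-rT)*N(d2) = 48.7300 * 2.0000 * 0.9900498337 * 0.4039235828 = 38.974690

Answer: Rho = 38.974690


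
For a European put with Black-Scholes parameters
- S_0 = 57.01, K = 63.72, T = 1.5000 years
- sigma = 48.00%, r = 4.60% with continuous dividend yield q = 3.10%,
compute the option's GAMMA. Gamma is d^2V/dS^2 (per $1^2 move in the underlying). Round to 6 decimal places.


Answer: Gamma = 0.011247

Derivation:
d1 = 0.1429348810; d2 = -0.4449426572
phi(d1) = 0.3948877533; exp(-qT) = 0.9545645606; exp(-rT) = 0.9333266801
Gamma = exp(-qT) * phi(d1) / (S * sigma * sqrt(T)) = 0.9545645606 * 0.3948877533 / (57.0100 * 0.4800 * 1.2247448714) = 0.011247


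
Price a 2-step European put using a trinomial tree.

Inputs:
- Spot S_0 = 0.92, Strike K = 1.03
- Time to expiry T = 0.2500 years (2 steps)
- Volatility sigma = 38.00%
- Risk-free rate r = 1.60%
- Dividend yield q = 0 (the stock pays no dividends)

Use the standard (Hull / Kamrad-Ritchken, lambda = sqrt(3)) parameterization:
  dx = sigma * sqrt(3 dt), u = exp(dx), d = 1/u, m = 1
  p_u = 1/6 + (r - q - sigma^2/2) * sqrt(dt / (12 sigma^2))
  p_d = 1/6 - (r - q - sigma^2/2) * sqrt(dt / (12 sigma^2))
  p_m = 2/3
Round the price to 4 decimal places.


Answer: Price = V(0,0) = 0.1423

Derivation:
dt = T/N = 0.125000; dx = sigma*sqrt(3*dt) = 0.232702
u = exp(dx) = 1.262005; d = 1/u = 0.792390
p_u = 0.151572, p_m = 0.666667, p_d = 0.181761
Discount per step: exp(-r*dt) = 0.998002
Stock lattice S(k, j) with j the centered position index:
  k=0: S(0,+0) = 0.9200
  k=1: S(1,-1) = 0.7290; S(1,+0) = 0.9200; S(1,+1) = 1.1610
  k=2: S(2,-2) = 0.5777; S(2,-1) = 0.7290; S(2,+0) = 0.9200; S(2,+1) = 1.1610; S(2,+2) = 1.4652
Terminal payoffs V(N, j) = max(K - S_T, 0):
  V(2,-2) = 0.452349; V(2,-1) = 0.301001; V(2,+0) = 0.110000; V(2,+1) = 0.000000; V(2,+2) = 0.000000
Backward induction: V(k, j) = exp(-r*dt) * [p_u * V(k+1, j+1) + p_m * V(k+1, j) + p_d * V(k+1, j-1)]
  V(1,-1) = exp(-r*dt) * [p_u*0.110000 + p_m*0.301001 + p_d*0.452349] = 0.298961
  V(1,+0) = exp(-r*dt) * [p_u*0.000000 + p_m*0.110000 + p_d*0.301001] = 0.127788
  V(1,+1) = exp(-r*dt) * [p_u*0.000000 + p_m*0.000000 + p_d*0.110000] = 0.019954
  V(0,+0) = exp(-r*dt) * [p_u*0.019954 + p_m*0.127788 + p_d*0.298961] = 0.142271


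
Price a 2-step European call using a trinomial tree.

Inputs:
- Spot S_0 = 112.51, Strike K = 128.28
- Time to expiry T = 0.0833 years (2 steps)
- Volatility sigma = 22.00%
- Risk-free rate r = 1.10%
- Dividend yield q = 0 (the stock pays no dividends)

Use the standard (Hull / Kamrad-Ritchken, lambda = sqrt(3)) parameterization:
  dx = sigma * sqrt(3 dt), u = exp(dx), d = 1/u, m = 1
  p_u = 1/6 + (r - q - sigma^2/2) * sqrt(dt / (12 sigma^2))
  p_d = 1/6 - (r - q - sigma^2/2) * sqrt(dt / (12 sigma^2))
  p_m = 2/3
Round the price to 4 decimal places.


dt = T/N = 0.041650; dx = sigma*sqrt(3*dt) = 0.077766
u = exp(dx) = 1.080870; d = 1/u = 0.925181
p_u = 0.163132, p_m = 0.666667, p_d = 0.170201
Discount per step: exp(-r*dt) = 0.999542
Stock lattice S(k, j) with j the centered position index:
  k=0: S(0,+0) = 112.5100
  k=1: S(1,-1) = 104.0921; S(1,+0) = 112.5100; S(1,+1) = 121.6087
  k=2: S(2,-2) = 96.3040; S(2,-1) = 104.0921; S(2,+0) = 112.5100; S(2,+1) = 121.6087; S(2,+2) = 131.4432
Terminal payoffs V(N, j) = max(S_T - K, 0):
  V(2,-2) = 0.000000; V(2,-1) = 0.000000; V(2,+0) = 0.000000; V(2,+1) = 0.000000; V(2,+2) = 3.163156
Backward induction: V(k, j) = exp(-r*dt) * [p_u * V(k+1, j+1) + p_m * V(k+1, j) + p_d * V(k+1, j-1)]
  V(1,-1) = exp(-r*dt) * [p_u*0.000000 + p_m*0.000000 + p_d*0.000000] = 0.000000
  V(1,+0) = exp(-r*dt) * [p_u*0.000000 + p_m*0.000000 + p_d*0.000000] = 0.000000
  V(1,+1) = exp(-r*dt) * [p_u*3.163156 + p_m*0.000000 + p_d*0.000000] = 0.515775
  V(0,+0) = exp(-r*dt) * [p_u*0.515775 + p_m*0.000000 + p_d*0.000000] = 0.084101

Answer: Price = V(0,0) = 0.0841


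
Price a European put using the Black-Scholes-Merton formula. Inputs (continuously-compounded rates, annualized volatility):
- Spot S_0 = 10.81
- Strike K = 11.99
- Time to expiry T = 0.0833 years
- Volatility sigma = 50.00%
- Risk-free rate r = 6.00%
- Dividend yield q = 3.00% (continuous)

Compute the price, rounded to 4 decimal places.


Answer: Price = 1.3805

Derivation:
d1 = (ln(S/K) + (r - q + 0.5*sigma^2) * T) / (sigma * sqrt(T)) = -0.62844333
d2 = d1 - sigma * sqrt(T) = -0.77275202
exp(-rT) = 0.99501447; exp(-qT) = 0.99750412
P = K * exp(-rT) * N(-d2) - S_0 * exp(-qT) * N(-d1)
N(-d1) = 0.73514322; N(-d2) = 0.78016542
P = 11.9900 * 0.99501447 * 0.78016542 - 10.8100 * 0.99750412 * 0.73514322 = 1.3805


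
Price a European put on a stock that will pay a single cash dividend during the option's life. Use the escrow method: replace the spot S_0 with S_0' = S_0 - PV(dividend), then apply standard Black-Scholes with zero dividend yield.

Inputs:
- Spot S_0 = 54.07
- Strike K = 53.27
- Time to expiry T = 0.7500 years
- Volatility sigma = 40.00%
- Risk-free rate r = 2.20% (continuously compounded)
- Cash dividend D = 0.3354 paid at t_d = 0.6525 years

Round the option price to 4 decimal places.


Answer: Price = 6.6461

Derivation:
PV(D) = D * exp(-r * t_d) = 0.3354 * 0.98574754 = 0.33061973
S_0' = S_0 - PV(D) = 54.0700 - 0.33061973 = 53.73938027
d1 = (ln(S_0'/K) + (r + sigma^2/2)*T) / (sigma*sqrt(T)) = 0.24616123
d2 = d1 - sigma*sqrt(T) = -0.10024893
exp(-rT) = 0.98363538
N(-d1) = 0.40277871; N(-d2) = 0.53992665
P = K * exp(-rT) * N(-d2) - S_0' * N(-d1) = 53.2700 * 0.98363538 * 0.53992665 - 53.73938027 * 0.40277871 = 6.6461


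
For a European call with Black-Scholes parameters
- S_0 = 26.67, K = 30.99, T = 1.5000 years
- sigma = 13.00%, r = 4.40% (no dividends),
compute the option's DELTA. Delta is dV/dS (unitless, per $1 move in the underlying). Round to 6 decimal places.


Answer: Delta = 0.326802

Derivation:
d1 = -0.4487605496; d2 = -0.6079773829
phi(d1) = 0.3607278264; exp(-qT) = 1.0000000000; exp(-rT) = 0.9361308643
N(d1) = 0.3268022001
Delta = exp(-qT) * N(d1) = 1.0000000000 * 0.3268022001 = 0.326802


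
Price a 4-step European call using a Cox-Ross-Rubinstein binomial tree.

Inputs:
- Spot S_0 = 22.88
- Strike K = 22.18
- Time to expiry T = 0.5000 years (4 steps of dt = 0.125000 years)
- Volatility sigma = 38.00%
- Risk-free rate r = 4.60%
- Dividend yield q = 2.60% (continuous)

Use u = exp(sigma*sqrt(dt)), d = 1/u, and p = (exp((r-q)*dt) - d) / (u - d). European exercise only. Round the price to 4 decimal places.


Answer: Price = V(0,0) = 2.8163

Derivation:
dt = T/N = 0.125000
u = exp(sigma*sqrt(dt)) = 1.143793; d = 1/u = 0.874284
p = (exp((r-q)*dt) - d) / (u - d) = 0.475751
Discount per step: exp(-r*dt) = 0.994266
Stock lattice S(k, i) with i counting down-moves:
  k=0: S(0,0) = 22.8800
  k=1: S(1,0) = 26.1700; S(1,1) = 20.0036
  k=2: S(2,0) = 29.9331; S(2,1) = 22.8800; S(2,2) = 17.4888
  k=3: S(3,0) = 34.2372; S(3,1) = 26.1700; S(3,2) = 20.0036; S(3,3) = 15.2902
  k=4: S(4,0) = 39.1603; S(4,1) = 29.9331; S(4,2) = 22.8800; S(4,3) = 17.4888; S(4,4) = 13.3680
Terminal payoffs V(N, i) = max(S_T - K, 0):
  V(4,0) = 16.980333; V(4,1) = 7.753066; V(4,2) = 0.700000; V(4,3) = 0.000000; V(4,4) = 0.000000
Backward induction: V(k, i) = exp(-r*dt) * [p * V(k+1, i) + (1-p) * V(k+1, i+1)].
  V(3,0) = exp(-r*dt) * [p*16.980333 + (1-p)*7.753066] = 12.073322
  V(3,1) = exp(-r*dt) * [p*7.753066 + (1-p)*0.700000] = 4.032248
  V(3,2) = exp(-r*dt) * [p*0.700000 + (1-p)*0.000000] = 0.331116
  V(3,3) = exp(-r*dt) * [p*0.000000 + (1-p)*0.000000] = 0.000000
  V(2,0) = exp(-r*dt) * [p*12.073322 + (1-p)*4.032248] = 7.812741
  V(2,1) = exp(-r*dt) * [p*4.032248 + (1-p)*0.331116] = 2.079937
  V(2,2) = exp(-r*dt) * [p*0.331116 + (1-p)*0.000000] = 0.156625
  V(1,0) = exp(-r*dt) * [p*7.812741 + (1-p)*2.079937] = 4.779759
  V(1,1) = exp(-r*dt) * [p*2.079937 + (1-p)*0.156625] = 1.065498
  V(0,0) = exp(-r*dt) * [p*4.779759 + (1-p)*1.065498] = 2.816319


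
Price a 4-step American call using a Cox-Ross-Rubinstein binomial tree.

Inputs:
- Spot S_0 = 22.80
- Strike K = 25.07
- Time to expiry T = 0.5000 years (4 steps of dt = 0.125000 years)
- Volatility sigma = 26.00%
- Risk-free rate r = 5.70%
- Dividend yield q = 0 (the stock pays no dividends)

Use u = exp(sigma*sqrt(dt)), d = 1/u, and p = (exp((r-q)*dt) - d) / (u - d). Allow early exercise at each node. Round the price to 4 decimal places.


Answer: Price = V(0,0) = 1.1437

Derivation:
dt = T/N = 0.125000
u = exp(sigma*sqrt(dt)) = 1.096281; d = 1/u = 0.912175
p = (exp((r-q)*dt) - d) / (u - d) = 0.515874
Discount per step: exp(-r*dt) = 0.992900
Stock lattice S(k, i) with i counting down-moves:
  k=0: S(0,0) = 22.8000
  k=1: S(1,0) = 24.9952; S(1,1) = 20.7976
  k=2: S(2,0) = 27.4018; S(2,1) = 22.8000; S(2,2) = 18.9710
  k=3: S(3,0) = 30.0401; S(3,1) = 24.9952; S(3,2) = 20.7976; S(3,3) = 17.3049
  k=4: S(4,0) = 32.9324; S(4,1) = 27.4018; S(4,2) = 22.8000; S(4,3) = 18.9710; S(4,4) = 15.7851
Terminal payoffs V(N, i) = max(S_T - K, 0):
  V(4,0) = 7.862370; V(4,1) = 2.331789; V(4,2) = 0.000000; V(4,3) = 0.000000; V(4,4) = 0.000000
Backward induction: V(k, i) = exp(-r*dt) * [p * V(k+1, i) + (1-p) * V(k+1, i+1)]; then take max(V_cont, immediate exercise) for American.
  V(3,0) = exp(-r*dt) * [p*7.862370 + (1-p)*2.331789] = 5.148060; exercise = 4.970071; V(3,0) = max -> 5.148060
  V(3,1) = exp(-r*dt) * [p*2.331789 + (1-p)*0.000000] = 1.194368; exercise = 0.000000; V(3,1) = max -> 1.194368
  V(3,2) = exp(-r*dt) * [p*0.000000 + (1-p)*0.000000] = 0.000000; exercise = 0.000000; V(3,2) = max -> 0.000000
  V(3,3) = exp(-r*dt) * [p*0.000000 + (1-p)*0.000000] = 0.000000; exercise = 0.000000; V(3,3) = max -> 0.000000
  V(2,0) = exp(-r*dt) * [p*5.148060 + (1-p)*1.194368] = 3.211014; exercise = 2.331789; V(2,0) = max -> 3.211014
  V(2,1) = exp(-r*dt) * [p*1.194368 + (1-p)*0.000000] = 0.611769; exercise = 0.000000; V(2,1) = max -> 0.611769
  V(2,2) = exp(-r*dt) * [p*0.000000 + (1-p)*0.000000] = 0.000000; exercise = 0.000000; V(2,2) = max -> 0.000000
  V(1,0) = exp(-r*dt) * [p*3.211014 + (1-p)*0.611769] = 1.938788; exercise = 0.000000; V(1,0) = max -> 1.938788
  V(1,1) = exp(-r*dt) * [p*0.611769 + (1-p)*0.000000] = 0.313355; exercise = 0.000000; V(1,1) = max -> 0.313355
  V(0,0) = exp(-r*dt) * [p*1.938788 + (1-p)*0.313355] = 1.143695; exercise = 0.000000; V(0,0) = max -> 1.143695
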